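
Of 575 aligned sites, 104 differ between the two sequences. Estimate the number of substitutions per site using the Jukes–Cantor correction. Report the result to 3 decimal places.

p = 104/575 ≈ 0.18087.
d = −(3/4) ln(1 − 4p/3) = −0.75 ln(1 − 0.24116) = −0.75 ln(0.75884)
  = −0.75 × (-0.275964) = 0.206973 substitutions/site.

0.207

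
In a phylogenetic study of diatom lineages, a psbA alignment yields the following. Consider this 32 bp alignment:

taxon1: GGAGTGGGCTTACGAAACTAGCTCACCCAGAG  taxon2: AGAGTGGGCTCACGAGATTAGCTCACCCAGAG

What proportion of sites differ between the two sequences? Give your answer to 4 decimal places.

0.1250

The sequences differ at 4 of 32 positions (sites 1, 11, 16, 18).
p = 4/32 = 0.1250.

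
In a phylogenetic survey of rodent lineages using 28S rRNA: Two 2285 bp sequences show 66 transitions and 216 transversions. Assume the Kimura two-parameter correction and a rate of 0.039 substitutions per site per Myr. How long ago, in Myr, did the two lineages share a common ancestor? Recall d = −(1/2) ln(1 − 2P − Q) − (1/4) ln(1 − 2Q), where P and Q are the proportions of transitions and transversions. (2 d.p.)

P = 66/2285 ≈ 0.028884 and Q = 216/2285 ≈ 0.09453.
Under the Kimura two-parameter model, d = −½ ln(1 − 2P − Q) − ¼ ln(1 − 2Q).
1 − 2P − Q = 0.847702, giving −½ ln(0.847702) = 0.082613.
1 − 2Q = 0.81094, giving −¼ ln(0.81094) = 0.052390.
d = 0.082613 + 0.052390 = 0.135003.
Under a molecular clock d = 2μt, so t = d/(2μ) = 0.135003 / (2 × 0.039) = 1.73 Myr.

1.73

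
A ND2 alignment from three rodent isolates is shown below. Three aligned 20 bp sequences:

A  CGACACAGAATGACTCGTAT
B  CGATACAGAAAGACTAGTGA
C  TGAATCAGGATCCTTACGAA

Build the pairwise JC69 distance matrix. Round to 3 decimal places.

d(A,B) = 0.304, d(A,C) = 0.991, d(B,C) = 0.991

A–B: 5/20 sites differ → p = 0.25, d = −0.75 ln(1 − 0.333333) = 0.304098 ≈ 0.304.
A–C: 11/20 sites differ → p = 0.55, d = −0.75 ln(1 − 0.733333) = 0.991316 ≈ 0.991.
B–C: 11/20 sites differ → p = 0.55, d = −0.75 ln(1 − 0.733333) = 0.991316 ≈ 0.991.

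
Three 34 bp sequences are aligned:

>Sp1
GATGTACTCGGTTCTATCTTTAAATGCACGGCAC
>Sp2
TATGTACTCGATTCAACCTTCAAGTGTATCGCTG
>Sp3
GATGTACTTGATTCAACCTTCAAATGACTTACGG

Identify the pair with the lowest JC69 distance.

Sp1–Sp2: 11/34 differ, p = 0.324, d = 0.423.
Sp1–Sp3: 12/34 differ, p = 0.353, d = 0.477.
Sp2–Sp3: 8/34 differ, p = 0.235, d = 0.282.
The smallest distance is between Sp2 and Sp3.

Sp2 and Sp3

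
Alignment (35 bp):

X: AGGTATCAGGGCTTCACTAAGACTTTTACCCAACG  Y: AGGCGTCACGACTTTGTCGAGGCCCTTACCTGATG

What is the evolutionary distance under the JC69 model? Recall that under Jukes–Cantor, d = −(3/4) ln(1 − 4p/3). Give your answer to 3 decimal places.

The sequences differ at 15 of 35 sites, so p = 15/35 ≈ 0.428571.
d = −(3/4) ln(1 − 4p/3) = −0.75 ln(1 − 0.571428) = −0.75 ln(0.428572)
  = −0.75 × (-0.847297) = 0.635473 substitutions/site.

0.635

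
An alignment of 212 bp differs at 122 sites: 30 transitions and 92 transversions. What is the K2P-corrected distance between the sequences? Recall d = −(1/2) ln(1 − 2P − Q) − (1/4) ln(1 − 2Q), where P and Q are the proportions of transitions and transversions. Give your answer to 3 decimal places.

P = 30/212 ≈ 0.141509 and Q = 92/212 ≈ 0.433962.
Under the Kimura two-parameter model, d = −½ ln(1 − 2P − Q) − ¼ ln(1 − 2Q).
1 − 2P − Q = 0.28302, giving −½ ln(0.28302) = 0.631119.
1 − 2Q = 0.132076, giving −¼ ln(0.132076) = 0.506094.
d = 0.631119 + 0.506094 = 1.137213.

1.137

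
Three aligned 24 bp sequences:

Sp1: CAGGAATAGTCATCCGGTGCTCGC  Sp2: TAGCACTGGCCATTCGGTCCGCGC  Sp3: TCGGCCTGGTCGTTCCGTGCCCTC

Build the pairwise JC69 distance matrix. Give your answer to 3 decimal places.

d(Sp1,Sp2) = 0.441, d(Sp1,Sp3) = 0.608, d(Sp2,Sp3) = 0.520

Sp1–Sp2: 8/24 sites differ → p ≈ 0.333333, d = −0.75 ln(1 − 0.444444) = 0.440839 ≈ 0.441.
Sp1–Sp3: 10/24 sites differ → p ≈ 0.416667, d = −0.75 ln(1 − 0.555556) = 0.608198 ≈ 0.608.
Sp2–Sp3: 9/24 sites differ → p = 0.375, d = −0.75 ln(1 − 0.5) = 0.519860 ≈ 0.520.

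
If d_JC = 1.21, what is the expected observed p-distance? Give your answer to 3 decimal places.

0.601

p = (3/4)(1 − e^(−4d/3)) = 0.75 × (1 − e^(-1.613333)) = 0.75 × (1 − 0.199222) = 0.600584.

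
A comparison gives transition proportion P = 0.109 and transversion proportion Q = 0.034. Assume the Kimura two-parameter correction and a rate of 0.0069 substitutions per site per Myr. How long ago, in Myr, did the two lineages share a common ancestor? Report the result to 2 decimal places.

Under the Kimura two-parameter model, d = −½ ln(1 − 2P − Q) − ¼ ln(1 − 2Q).
1 − 2P − Q = 0.748, giving −½ ln(0.748) = 0.145176.
1 − 2Q = 0.932, giving −¼ ln(0.932) = 0.017606.
d = 0.145176 + 0.017606 = 0.162782.
Under a molecular clock d = 2μt, so t = d/(2μ) = 0.162782 / (2 × 0.0069) = 11.80 Myr.

11.80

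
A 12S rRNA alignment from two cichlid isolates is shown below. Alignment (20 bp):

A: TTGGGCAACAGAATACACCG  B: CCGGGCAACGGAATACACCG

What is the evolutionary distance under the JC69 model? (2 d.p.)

The sequences differ at 3 of 20 sites (1, 2, 10), so p = 3/20 = 0.15.
d = −(3/4) ln(1 − 4p/3) = −0.75 ln(1 − 0.2) = −0.75 ln(0.8)
  = −0.75 × (-0.223144) = 0.167358 substitutions/site.

0.17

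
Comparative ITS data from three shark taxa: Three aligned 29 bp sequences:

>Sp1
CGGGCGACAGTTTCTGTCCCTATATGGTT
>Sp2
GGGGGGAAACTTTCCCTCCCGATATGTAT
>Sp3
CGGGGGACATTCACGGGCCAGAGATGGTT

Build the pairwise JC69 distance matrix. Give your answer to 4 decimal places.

Sp1–Sp2: 9/29 sites differ → p ≈ 0.310345, d = −0.75 ln(1 − 0.413793) = 0.400562 ≈ 0.4006.
Sp1–Sp3: 9/29 sites differ → p ≈ 0.310345, d = −0.75 ln(1 − 0.413793) = 0.400562 ≈ 0.4006.
Sp2–Sp3: 12/29 sites differ → p ≈ 0.413793, d = −0.75 ln(1 − 0.551724) = 0.601760 ≈ 0.6018.

d(Sp1,Sp2) = 0.4006, d(Sp1,Sp3) = 0.4006, d(Sp2,Sp3) = 0.6018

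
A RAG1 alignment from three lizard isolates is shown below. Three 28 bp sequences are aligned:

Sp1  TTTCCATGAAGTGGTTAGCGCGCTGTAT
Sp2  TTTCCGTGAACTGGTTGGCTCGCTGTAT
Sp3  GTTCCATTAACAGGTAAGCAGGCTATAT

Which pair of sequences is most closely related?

Sp1–Sp2: 4/28 differ, p = 0.143, d = 0.158.
Sp1–Sp3: 8/28 differ, p = 0.286, d = 0.360.
Sp2–Sp3: 9/28 differ, p = 0.321, d = 0.420.
The smallest distance is between Sp1 and Sp2.

Sp1 and Sp2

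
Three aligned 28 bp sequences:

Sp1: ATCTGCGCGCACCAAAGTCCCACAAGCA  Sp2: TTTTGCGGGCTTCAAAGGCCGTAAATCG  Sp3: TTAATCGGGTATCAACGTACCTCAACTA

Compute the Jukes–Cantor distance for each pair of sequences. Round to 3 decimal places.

d(Sp1,Sp2) = 0.556, d(Sp1,Sp3) = 0.635, d(Sp2,Sp3) = 0.724

Sp1–Sp2: 11/28 sites differ → p ≈ 0.392857, d = −0.75 ln(1 − 0.523809) = 0.556452 ≈ 0.556.
Sp1–Sp3: 12/28 sites differ → p ≈ 0.428571, d = −0.75 ln(1 − 0.571428) = 0.635472 ≈ 0.635.
Sp2–Sp3: 13/28 sites differ → p ≈ 0.464286, d = −0.75 ln(1 − 0.619048) = 0.723811 ≈ 0.724.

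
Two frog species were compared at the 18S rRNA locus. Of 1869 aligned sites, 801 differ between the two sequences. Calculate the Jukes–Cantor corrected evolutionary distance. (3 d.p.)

p = 801/1869 ≈ 0.428571.
d = −(3/4) ln(1 − 4p/3) = −0.75 ln(1 − 0.571428) = −0.75 ln(0.428572)
  = −0.75 × (-0.847297) = 0.635473 substitutions/site.

0.635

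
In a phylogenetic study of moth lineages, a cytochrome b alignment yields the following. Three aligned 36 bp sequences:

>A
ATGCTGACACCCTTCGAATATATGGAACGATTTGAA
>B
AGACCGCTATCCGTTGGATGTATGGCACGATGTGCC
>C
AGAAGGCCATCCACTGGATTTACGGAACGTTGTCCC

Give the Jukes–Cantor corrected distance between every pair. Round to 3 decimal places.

A–B: 14/36 sites differ → p ≈ 0.388889, d = −0.75 ln(1 − 0.518519) = 0.548166 ≈ 0.548.
A–C: 17/36 sites differ → p ≈ 0.472222, d = −0.75 ln(1 − 0.629629) = 0.744938 ≈ 0.745.
B–C: 10/36 sites differ → p ≈ 0.277778, d = −0.75 ln(1 − 0.370371) = 0.346968 ≈ 0.347.

d(A,B) = 0.548, d(A,C) = 0.745, d(B,C) = 0.347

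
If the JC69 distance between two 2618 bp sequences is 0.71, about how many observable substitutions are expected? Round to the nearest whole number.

Invert JC69: p = (3/4)(1 − e^(−4d/3)) = 0.75 × (1 − e^(-0.946667)) = 0.75 × (1 − 0.388032) = 0.458976.
Expected differing sites = pL ≈ 0.458976 × 2618 = 1201.599168 ≈ 1202.

1202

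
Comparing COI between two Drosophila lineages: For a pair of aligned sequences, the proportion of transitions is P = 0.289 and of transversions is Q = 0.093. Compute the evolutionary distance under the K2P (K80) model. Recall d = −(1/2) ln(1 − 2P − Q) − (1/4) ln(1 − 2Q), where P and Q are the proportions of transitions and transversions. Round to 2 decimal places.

0.61

Under the Kimura two-parameter model, d = −½ ln(1 − 2P − Q) − ¼ ln(1 − 2Q).
1 − 2P − Q = 0.329, giving −½ ln(0.329) = 0.555849.
1 − 2Q = 0.814, giving −¼ ln(0.814) = 0.051449.
d = 0.555849 + 0.051449 = 0.607298.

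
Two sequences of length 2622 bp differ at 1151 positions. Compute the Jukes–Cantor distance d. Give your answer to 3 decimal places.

p = 1151/2622 ≈ 0.438978.
d = −(3/4) ln(1 − 4p/3) = −0.75 ln(1 − 0.585304) = −0.75 ln(0.414696)
  = −0.75 × (-0.880210) = 0.660158 substitutions/site.

0.660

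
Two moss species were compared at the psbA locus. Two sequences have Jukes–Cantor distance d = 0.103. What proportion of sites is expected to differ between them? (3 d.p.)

p = (3/4)(1 − e^(−4d/3)) = 0.75 × (1 − e^(-0.137333)) = 0.75 × (1 − 0.871680) = 0.096240.

0.096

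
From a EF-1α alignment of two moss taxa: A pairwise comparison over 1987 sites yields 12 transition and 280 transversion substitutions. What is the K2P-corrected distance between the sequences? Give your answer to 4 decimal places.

0.1658

P = 12/1987 ≈ 0.006039 and Q = 280/1987 ≈ 0.140916.
Under the Kimura two-parameter model, d = −½ ln(1 − 2P − Q) − ¼ ln(1 − 2Q).
1 − 2P − Q = 0.847006, giving −½ ln(0.847006) = 0.083024.
1 − 2Q = 0.718168, giving −¼ ln(0.718168) = 0.082763.
d = 0.083024 + 0.082763 = 0.165787.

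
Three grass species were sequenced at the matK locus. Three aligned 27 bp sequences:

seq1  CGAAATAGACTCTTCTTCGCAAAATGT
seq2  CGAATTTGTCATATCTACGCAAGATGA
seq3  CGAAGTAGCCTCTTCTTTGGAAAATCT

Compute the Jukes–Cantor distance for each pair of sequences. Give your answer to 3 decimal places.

d(seq1,seq2) = 0.441, d(seq1,seq3) = 0.213, d(seq2,seq3) = 0.673

seq1–seq2: 9/27 sites differ → p ≈ 0.333333, d = −0.75 ln(1 − 0.444444) = 0.440839 ≈ 0.441.
seq1–seq3: 5/27 sites differ → p ≈ 0.185185, d = −0.75 ln(1 − 0.246913) = 0.212681 ≈ 0.213.
seq2–seq3: 12/27 sites differ → p ≈ 0.444444, d = −0.75 ln(1 − 0.592592) = 0.673455 ≈ 0.673.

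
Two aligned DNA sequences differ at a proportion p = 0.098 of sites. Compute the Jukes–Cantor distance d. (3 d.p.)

d = −(3/4) ln(1 − 4p/3) = −0.75 ln(1 − 0.130667) = −0.75 ln(0.869333)
  = −0.75 × (-0.140029) = 0.105022 substitutions/site.

0.105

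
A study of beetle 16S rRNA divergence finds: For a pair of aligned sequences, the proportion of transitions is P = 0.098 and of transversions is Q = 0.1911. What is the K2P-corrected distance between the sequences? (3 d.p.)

0.365

Under the Kimura two-parameter model, d = −½ ln(1 − 2P − Q) − ¼ ln(1 − 2Q).
1 − 2P − Q = 0.6129, giving −½ ln(0.6129) = 0.244777.
1 − 2Q = 0.6178, giving −¼ ln(0.6178) = 0.120398.
d = 0.244777 + 0.120398 = 0.365175.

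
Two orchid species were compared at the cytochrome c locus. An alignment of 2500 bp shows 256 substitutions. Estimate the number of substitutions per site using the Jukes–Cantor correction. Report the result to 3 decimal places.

0.110

p = 256/2500 = 0.1024.
d = −(3/4) ln(1 − 4p/3) = −0.75 ln(1 − 0.136533) = −0.75 ln(0.863467)
  = −0.75 × (-0.146800) = 0.110100 substitutions/site.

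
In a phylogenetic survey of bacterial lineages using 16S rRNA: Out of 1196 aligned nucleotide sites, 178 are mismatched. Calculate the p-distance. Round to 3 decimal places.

p = 178/1196 = 0.148829… ≈ 0.149 (to 3 d.p.).

0.149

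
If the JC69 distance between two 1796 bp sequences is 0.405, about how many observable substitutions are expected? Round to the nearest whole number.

562

Invert JC69: p = (3/4)(1 − e^(−4d/3)) = 0.75 × (1 − e^(-0.54)) = 0.75 × (1 − 0.582748) = 0.312939.
Expected differing sites = pL ≈ 0.312939 × 1796 = 562.038444 ≈ 562.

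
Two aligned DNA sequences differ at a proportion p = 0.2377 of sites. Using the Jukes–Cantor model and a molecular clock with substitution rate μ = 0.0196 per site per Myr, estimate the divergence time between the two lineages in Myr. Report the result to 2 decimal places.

d = −(3/4) ln(1 − 4p/3) = −0.75 ln(1 − 0.316933) = −0.75 ln(0.683067)
  = −0.75 × (-0.381162) = 0.285872 substitutions/site.
Under a molecular clock d = 2μt, so t = d/(2μ) = 0.285872 / (2 × 0.0196) = 7.29 Myr.

7.29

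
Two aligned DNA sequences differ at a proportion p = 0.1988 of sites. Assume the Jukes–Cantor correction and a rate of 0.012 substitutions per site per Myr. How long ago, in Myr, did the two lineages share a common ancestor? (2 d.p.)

d = −(3/4) ln(1 − 4p/3) = −0.75 ln(1 − 0.265067) = −0.75 ln(0.734933)
  = −0.75 × (-0.307976) = 0.230982 substitutions/site.
Under a molecular clock d = 2μt, so t = d/(2μ) = 0.230982 / (2 × 0.012) = 9.62 Myr.

9.62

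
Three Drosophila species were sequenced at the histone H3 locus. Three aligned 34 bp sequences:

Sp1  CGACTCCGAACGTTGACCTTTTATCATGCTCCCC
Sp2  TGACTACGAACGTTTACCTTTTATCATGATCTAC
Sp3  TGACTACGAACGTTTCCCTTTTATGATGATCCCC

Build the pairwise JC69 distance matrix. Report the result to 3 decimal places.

Sp1–Sp2: 6/34 sites differ → p ≈ 0.176471, d = −0.75 ln(1 − 0.235295) = 0.201199 ≈ 0.201.
Sp1–Sp3: 6/34 sites differ → p ≈ 0.176471, d = −0.75 ln(1 − 0.235295) = 0.201199 ≈ 0.201.
Sp2–Sp3: 4/34 sites differ → p ≈ 0.117647, d = −0.75 ln(1 − 0.156863) = 0.127969 ≈ 0.128.

d(Sp1,Sp2) = 0.201, d(Sp1,Sp3) = 0.201, d(Sp2,Sp3) = 0.128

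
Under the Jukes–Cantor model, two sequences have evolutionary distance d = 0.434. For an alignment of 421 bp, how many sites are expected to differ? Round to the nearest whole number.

139

Invert JC69: p = (3/4)(1 − e^(−4d/3)) = 0.75 × (1 − e^(-0.578667)) = 0.75 × (1 − 0.560645) = 0.329516.
Expected differing sites = pL ≈ 0.329516 × 421 = 138.726236 ≈ 139.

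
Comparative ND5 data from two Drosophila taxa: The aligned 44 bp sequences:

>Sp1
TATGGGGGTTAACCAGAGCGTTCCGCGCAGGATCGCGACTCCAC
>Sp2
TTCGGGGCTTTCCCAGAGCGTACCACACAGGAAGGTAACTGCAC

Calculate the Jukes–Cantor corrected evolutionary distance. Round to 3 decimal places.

The sequences differ at 13 of 44 sites, so p = 13/44 ≈ 0.295455.
d = −(3/4) ln(1 − 4p/3) = −0.75 ln(1 − 0.39394) = −0.75 ln(0.60606)
  = −0.75 × (-0.500776) = 0.375582 substitutions/site.

0.376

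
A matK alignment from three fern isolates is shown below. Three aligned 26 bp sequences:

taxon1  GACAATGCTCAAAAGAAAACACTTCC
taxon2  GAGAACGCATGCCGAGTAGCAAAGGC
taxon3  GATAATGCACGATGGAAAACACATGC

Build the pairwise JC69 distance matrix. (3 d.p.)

taxon1–taxon2: 16/26 sites differ → p ≈ 0.615385, d = −0.75 ln(1 − 0.820513) = 1.288239 ≈ 1.288.
taxon1–taxon3: 7/26 sites differ → p ≈ 0.269231, d = −0.75 ln(1 − 0.358975) = 0.333515 ≈ 0.334.
taxon2–taxon3: 11/26 sites differ → p ≈ 0.423077, d = −0.75 ln(1 − 0.564103) = 0.622762 ≈ 0.623.

d(taxon1,taxon2) = 1.288, d(taxon1,taxon3) = 0.334, d(taxon2,taxon3) = 0.623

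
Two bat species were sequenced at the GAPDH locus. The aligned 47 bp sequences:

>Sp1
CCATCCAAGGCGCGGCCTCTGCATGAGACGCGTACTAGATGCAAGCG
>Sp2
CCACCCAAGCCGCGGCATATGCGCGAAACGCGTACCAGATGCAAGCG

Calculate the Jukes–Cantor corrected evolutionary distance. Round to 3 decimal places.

The sequences differ at 8 of 47 sites (4, 10, 17, 19, 23, 24, 27, 36), so p = 8/47 ≈ 0.170213.
d = −(3/4) ln(1 − 4p/3) = −0.75 ln(1 − 0.226951) = −0.75 ln(0.773049)
  = −0.75 × (-0.257413) = 0.193060 substitutions/site.

0.193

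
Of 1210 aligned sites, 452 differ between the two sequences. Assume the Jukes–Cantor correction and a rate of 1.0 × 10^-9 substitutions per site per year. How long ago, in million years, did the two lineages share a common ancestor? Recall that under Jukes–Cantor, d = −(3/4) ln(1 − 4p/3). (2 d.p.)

258.49

p = 452/1210 ≈ 0.373554.
d = −(3/4) ln(1 − 4p/3) = −0.75 ln(1 − 0.498072) = −0.75 ln(0.501928)
  = −0.75 × (-0.689299) = 0.516974 substitutions/site.
Under a molecular clock d = 2μt, so t = d/(2μ) = 0.516974 / (2 × 1.0 × 10^-9) = 258.49 million years.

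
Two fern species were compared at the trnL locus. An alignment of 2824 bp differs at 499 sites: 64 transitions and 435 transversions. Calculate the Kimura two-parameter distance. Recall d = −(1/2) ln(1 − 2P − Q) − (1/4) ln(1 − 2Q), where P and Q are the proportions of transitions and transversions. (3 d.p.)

P = 64/2824 ≈ 0.022663 and Q = 435/2824 ≈ 0.154037.
Under the Kimura two-parameter model, d = −½ ln(1 − 2P − Q) − ¼ ln(1 − 2Q).
1 − 2P − Q = 0.800637, giving −½ ln(0.800637) = 0.111174.
1 − 2Q = 0.691926, giving −¼ ln(0.691926) = 0.092069.
d = 0.111174 + 0.092069 = 0.203243.

0.203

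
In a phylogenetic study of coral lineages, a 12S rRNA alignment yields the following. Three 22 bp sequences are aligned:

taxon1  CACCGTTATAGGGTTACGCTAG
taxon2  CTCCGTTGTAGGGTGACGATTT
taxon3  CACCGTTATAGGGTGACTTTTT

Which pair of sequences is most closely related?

taxon1–taxon2: 6/22 differ, p = 0.273, d = 0.339.
taxon1–taxon3: 5/22 differ, p = 0.227, d = 0.271.
taxon2–taxon3: 4/22 differ, p = 0.182, d = 0.208.
The smallest distance is between taxon2 and taxon3.

taxon2 and taxon3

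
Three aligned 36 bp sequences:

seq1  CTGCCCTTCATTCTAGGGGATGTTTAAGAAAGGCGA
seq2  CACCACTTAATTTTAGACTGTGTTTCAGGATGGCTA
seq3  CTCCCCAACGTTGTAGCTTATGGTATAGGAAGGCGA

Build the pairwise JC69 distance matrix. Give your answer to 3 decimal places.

d(seq1,seq2) = 0.493, d(seq1,seq3) = 0.441, d(seq2,seq3) = 0.608

seq1–seq2: 13/36 sites differ → p ≈ 0.361111, d = −0.75 ln(1 − 0.481481) = 0.492584 ≈ 0.493.
seq1–seq3: 12/36 sites differ → p ≈ 0.333333, d = −0.75 ln(1 − 0.444444) = 0.440839 ≈ 0.441.
seq2–seq3: 15/36 sites differ → p ≈ 0.416667, d = −0.75 ln(1 − 0.555556) = 0.608198 ≈ 0.608.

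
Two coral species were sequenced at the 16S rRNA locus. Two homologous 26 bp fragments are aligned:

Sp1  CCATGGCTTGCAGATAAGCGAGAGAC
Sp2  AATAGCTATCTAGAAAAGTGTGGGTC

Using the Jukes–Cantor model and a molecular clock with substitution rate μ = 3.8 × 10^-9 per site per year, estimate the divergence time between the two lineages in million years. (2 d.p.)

124.90

The sequences differ at 14 of 26 sites, so p = 14/26 ≈ 0.538462.
d = −(3/4) ln(1 − 4p/3) = −0.75 ln(1 − 0.717949) = −0.75 ln(0.282051)
  = −0.75 × (-1.265667) = 0.949250 substitutions/site.
Under a molecular clock d = 2μt, so t = d/(2μ) = 0.949250 / (2 × 3.8 × 10^-9) = 124.90 million years.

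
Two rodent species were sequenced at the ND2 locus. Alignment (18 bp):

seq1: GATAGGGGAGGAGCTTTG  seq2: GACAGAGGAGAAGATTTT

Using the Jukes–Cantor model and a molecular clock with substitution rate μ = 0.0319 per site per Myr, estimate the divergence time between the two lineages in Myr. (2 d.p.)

5.44

The sequences differ at 5 of 18 sites (3, 6, 11, 14, 18), so p = 5/18 ≈ 0.277778.
d = −(3/4) ln(1 − 4p/3) = −0.75 ln(1 − 0.370371) = −0.75 ln(0.629629)
  = −0.75 × (-0.462625) = 0.346969 substitutions/site.
Under a molecular clock d = 2μt, so t = d/(2μ) = 0.346969 / (2 × 0.0319) = 5.44 Myr.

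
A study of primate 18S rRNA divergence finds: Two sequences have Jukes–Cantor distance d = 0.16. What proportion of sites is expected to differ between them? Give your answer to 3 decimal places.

0.144

p = (3/4)(1 − e^(−4d/3)) = 0.75 × (1 − e^(-0.213333)) = 0.75 × (1 − 0.807887) = 0.144085.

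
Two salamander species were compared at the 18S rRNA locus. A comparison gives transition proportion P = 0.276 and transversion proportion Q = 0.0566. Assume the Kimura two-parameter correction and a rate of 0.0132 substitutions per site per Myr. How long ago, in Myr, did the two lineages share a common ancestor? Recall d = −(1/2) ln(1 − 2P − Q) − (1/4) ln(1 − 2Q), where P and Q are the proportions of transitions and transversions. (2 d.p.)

Under the Kimura two-parameter model, d = −½ ln(1 − 2P − Q) − ¼ ln(1 − 2Q).
1 − 2P − Q = 0.3914, giving −½ ln(0.3914) = 0.469013.
1 − 2Q = 0.8868, giving −¼ ln(0.8868) = 0.030034.
d = 0.469013 + 0.030034 = 0.499047.
Under a molecular clock d = 2μt, so t = d/(2μ) = 0.499047 / (2 × 0.0132) = 18.90 Myr.

18.90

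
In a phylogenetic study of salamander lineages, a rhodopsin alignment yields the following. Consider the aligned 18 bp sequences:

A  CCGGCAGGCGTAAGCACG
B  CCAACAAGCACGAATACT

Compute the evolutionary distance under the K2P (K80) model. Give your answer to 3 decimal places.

1.475

Of 18 sites, 8 differences are transitions and 1 are transversions, so P = 8/18 ≈ 0.444444 and Q = 1/18 ≈ 0.055556.
Under the Kimura two-parameter model, d = −½ ln(1 − 2P − Q) − ¼ ln(1 − 2Q).
1 − 2P − Q = 0.055556, giving −½ ln(0.055556) = 1.445182.
1 − 2Q = 0.888888, giving −¼ ln(0.888888) = 0.029446.
d = 1.445182 + 0.029446 = 1.474628.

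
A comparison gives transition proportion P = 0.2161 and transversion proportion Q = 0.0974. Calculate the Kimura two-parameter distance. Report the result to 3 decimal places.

0.431

Under the Kimura two-parameter model, d = −½ ln(1 − 2P − Q) − ¼ ln(1 − 2Q).
1 − 2P − Q = 0.4704, giving −½ ln(0.4704) = 0.377086.
1 − 2Q = 0.8052, giving −¼ ln(0.8052) = 0.054166.
d = 0.377086 + 0.054166 = 0.431252.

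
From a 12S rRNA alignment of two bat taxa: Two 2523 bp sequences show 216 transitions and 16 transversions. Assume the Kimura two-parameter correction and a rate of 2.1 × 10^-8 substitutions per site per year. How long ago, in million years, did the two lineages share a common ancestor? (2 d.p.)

2.40

P = 216/2523 ≈ 0.085612 and Q = 16/2523 ≈ 0.006342.
Under the Kimura two-parameter model, d = −½ ln(1 − 2P − Q) − ¼ ln(1 − 2Q).
1 − 2P − Q = 0.822434, giving −½ ln(0.822434) = 0.097744.
1 − 2Q = 0.987316, giving −¼ ln(0.987316) = 0.003191.
d = 0.097744 + 0.003191 = 0.100935.
Under a molecular clock d = 2μt, so t = d/(2μ) = 0.100935 / (2 × 2.1 × 10^-8) = 2.40 million years.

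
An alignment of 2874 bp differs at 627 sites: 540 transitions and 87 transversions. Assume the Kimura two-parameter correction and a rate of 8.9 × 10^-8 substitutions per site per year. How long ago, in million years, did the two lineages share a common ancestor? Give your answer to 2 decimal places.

1.55

P = 540/2874 ≈ 0.187891 and Q = 87/2874 ≈ 0.030271.
Under the Kimura two-parameter model, d = −½ ln(1 − 2P − Q) − ¼ ln(1 − 2Q).
1 − 2P − Q = 0.593947, giving −½ ln(0.593947) = 0.260483.
1 − 2Q = 0.939458, giving −¼ ln(0.939458) = 0.015613.
d = 0.260483 + 0.015613 = 0.276096.
Under a molecular clock d = 2μt, so t = d/(2μ) = 0.276096 / (2 × 8.9 × 10^-8) = 1.55 million years.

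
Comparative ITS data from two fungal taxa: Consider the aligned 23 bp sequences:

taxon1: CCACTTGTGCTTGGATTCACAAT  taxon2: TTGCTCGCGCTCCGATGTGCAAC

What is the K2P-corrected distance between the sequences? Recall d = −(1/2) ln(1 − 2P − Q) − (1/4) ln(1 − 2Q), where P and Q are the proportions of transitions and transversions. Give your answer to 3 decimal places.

1.066

Of 23 sites, 9 differences are transitions and 2 are transversions, so P = 9/23 ≈ 0.391304 and Q = 2/23 ≈ 0.086957.
Under the Kimura two-parameter model, d = −½ ln(1 − 2P − Q) − ¼ ln(1 − 2Q).
1 − 2P − Q = 0.130435, giving −½ ln(0.130435) = 1.018440.
1 − 2Q = 0.826086, giving −¼ ln(0.826086) = 0.047764.
d = 1.018440 + 0.047764 = 1.066204.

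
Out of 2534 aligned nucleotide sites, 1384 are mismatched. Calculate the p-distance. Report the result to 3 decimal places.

0.546

p = 1384/2534 = 0.546172… ≈ 0.546 (to 3 d.p.).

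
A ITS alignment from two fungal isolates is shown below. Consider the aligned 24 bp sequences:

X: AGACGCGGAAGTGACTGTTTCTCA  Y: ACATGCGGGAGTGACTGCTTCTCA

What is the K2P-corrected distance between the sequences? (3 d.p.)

0.194

Of 24 sites, 3 differences are transitions and 1 are transversions, so P = 3/24 = 0.125 and Q = 1/24 ≈ 0.041667.
Under the Kimura two-parameter model, d = −½ ln(1 − 2P − Q) − ¼ ln(1 − 2Q).
1 − 2P − Q = 0.708333, giving −½ ln(0.708333) = 0.172420.
1 − 2Q = 0.916666, giving −¼ ln(0.916666) = 0.021753.
d = 0.172420 + 0.021753 = 0.194173.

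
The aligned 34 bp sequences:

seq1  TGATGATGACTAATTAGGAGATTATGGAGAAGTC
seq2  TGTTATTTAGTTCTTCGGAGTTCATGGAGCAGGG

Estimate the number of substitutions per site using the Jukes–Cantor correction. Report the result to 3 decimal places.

The sequences differ at 13 of 34 sites, so p = 13/34 ≈ 0.382353.
d = −(3/4) ln(1 − 4p/3) = −0.75 ln(1 − 0.509804) = −0.75 ln(0.490196)
  = −0.75 × (-0.712950) = 0.534713 substitutions/site.

0.535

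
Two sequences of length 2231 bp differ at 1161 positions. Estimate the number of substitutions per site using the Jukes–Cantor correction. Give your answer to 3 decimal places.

0.888

p = 1161/2231 ≈ 0.520394.
d = −(3/4) ln(1 − 4p/3) = −0.75 ln(1 − 0.693859) = −0.75 ln(0.306141)
  = −0.75 × (-1.183709) = 0.887782 substitutions/site.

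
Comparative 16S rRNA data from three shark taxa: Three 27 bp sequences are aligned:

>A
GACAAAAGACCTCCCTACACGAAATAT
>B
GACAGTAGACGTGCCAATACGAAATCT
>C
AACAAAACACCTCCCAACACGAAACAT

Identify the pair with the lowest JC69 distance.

A–B: 7/27 differ, p = 0.259, d = 0.318.
A–C: 4/27 differ, p = 0.148, d = 0.165.
B–C: 9/27 differ, p = 0.333, d = 0.441.
The smallest distance is between A and C.

A and C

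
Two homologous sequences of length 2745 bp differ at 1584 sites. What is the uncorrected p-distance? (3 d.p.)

0.577

p = 1584/2745 = 0.577049… ≈ 0.577 (to 3 d.p.).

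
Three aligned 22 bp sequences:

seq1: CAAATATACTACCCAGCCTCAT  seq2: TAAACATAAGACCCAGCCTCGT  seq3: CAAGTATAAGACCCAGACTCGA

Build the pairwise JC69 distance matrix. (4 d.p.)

seq1–seq2: 5/22 sites differ → p ≈ 0.227273, d = −0.75 ln(1 − 0.303031) = 0.270761 ≈ 0.2708.
seq1–seq3: 6/22 sites differ → p ≈ 0.272727, d = −0.75 ln(1 − 0.363636) = 0.338988 ≈ 0.3390.
seq2–seq3: 5/22 sites differ → p ≈ 0.227273, d = −0.75 ln(1 − 0.303031) = 0.270761 ≈ 0.2708.

d(seq1,seq2) = 0.2708, d(seq1,seq3) = 0.3390, d(seq2,seq3) = 0.2708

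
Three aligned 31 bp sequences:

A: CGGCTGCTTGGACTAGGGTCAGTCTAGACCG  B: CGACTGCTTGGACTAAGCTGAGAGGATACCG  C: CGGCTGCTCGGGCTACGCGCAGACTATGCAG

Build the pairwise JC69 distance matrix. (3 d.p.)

A–B: 8/31 sites differ → p ≈ 0.258065, d = −0.75 ln(1 − 0.344087) = 0.316295 ≈ 0.316.
A–C: 9/31 sites differ → p ≈ 0.290323, d = −0.75 ln(1 − 0.387097) = 0.367161 ≈ 0.367.
B–C: 10/31 sites differ → p ≈ 0.322581, d = −0.75 ln(1 − 0.430108) = 0.421731 ≈ 0.422.

d(A,B) = 0.316, d(A,C) = 0.367, d(B,C) = 0.422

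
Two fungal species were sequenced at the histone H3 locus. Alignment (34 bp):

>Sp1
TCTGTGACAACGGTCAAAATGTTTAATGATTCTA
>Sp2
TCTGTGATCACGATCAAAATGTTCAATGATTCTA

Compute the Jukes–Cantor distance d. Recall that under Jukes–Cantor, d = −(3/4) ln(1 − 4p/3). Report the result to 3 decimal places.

0.128

The sequences differ at 4 of 34 sites (8, 9, 13, 24), so p = 4/34 ≈ 0.117647.
d = −(3/4) ln(1 − 4p/3) = −0.75 ln(1 − 0.156863) = −0.75 ln(0.843137)
  = −0.75 × (-0.170626) = 0.127970 substitutions/site.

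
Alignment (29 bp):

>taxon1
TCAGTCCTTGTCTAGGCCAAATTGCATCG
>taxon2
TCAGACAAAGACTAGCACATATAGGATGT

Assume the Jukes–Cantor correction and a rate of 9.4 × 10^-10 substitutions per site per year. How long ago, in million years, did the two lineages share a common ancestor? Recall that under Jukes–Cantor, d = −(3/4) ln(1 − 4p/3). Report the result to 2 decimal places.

The sequences differ at 12 of 29 sites, so p = 12/29 ≈ 0.413793.
d = −(3/4) ln(1 − 4p/3) = −0.75 ln(1 − 0.551724) = −0.75 ln(0.448276)
  = −0.75 × (-0.802346) = 0.601760 substitutions/site.
Under a molecular clock d = 2μt, so t = d/(2μ) = 0.601760 / (2 × 9.4 × 10^-10) = 320.09 million years.

320.09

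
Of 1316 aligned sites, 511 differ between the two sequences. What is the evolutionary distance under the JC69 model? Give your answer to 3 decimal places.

p = 511/1316 ≈ 0.388298.
d = −(3/4) ln(1 − 4p/3) = −0.75 ln(1 − 0.517731) = −0.75 ln(0.482269)
  = −0.75 × (-0.729253) = 0.546940 substitutions/site.

0.547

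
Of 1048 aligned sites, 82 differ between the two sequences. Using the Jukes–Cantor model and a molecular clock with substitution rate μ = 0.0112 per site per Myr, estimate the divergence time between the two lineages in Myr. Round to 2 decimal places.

3.69

p = 82/1048 ≈ 0.078244.
d = −(3/4) ln(1 − 4p/3) = −0.75 ln(1 − 0.104325) = −0.75 ln(0.895675)
  = −0.75 × (-0.110178) = 0.082634 substitutions/site.
Under a molecular clock d = 2μt, so t = d/(2μ) = 0.082634 / (2 × 0.0112) = 3.69 Myr.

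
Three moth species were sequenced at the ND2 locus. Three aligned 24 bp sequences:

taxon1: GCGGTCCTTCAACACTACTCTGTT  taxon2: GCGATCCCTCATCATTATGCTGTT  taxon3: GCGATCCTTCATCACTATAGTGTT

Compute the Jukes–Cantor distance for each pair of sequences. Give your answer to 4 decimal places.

taxon1–taxon2: 6/24 sites differ → p = 0.25, d = −0.75 ln(1 − 0.333333) = 0.304098 ≈ 0.3041.
taxon1–taxon3: 5/24 sites differ → p ≈ 0.208333, d = −0.75 ln(1 − 0.277777) = 0.244066 ≈ 0.2441.
taxon2–taxon3: 4/24 sites differ → p ≈ 0.166667, d = −0.75 ln(1 − 0.222223) = 0.188487 ≈ 0.1885.

d(taxon1,taxon2) = 0.3041, d(taxon1,taxon3) = 0.2441, d(taxon2,taxon3) = 0.1885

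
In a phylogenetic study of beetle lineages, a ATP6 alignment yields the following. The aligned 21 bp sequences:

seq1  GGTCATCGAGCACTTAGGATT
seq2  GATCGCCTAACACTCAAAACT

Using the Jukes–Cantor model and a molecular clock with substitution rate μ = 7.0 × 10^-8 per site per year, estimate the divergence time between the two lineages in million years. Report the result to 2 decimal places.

The sequences differ at 9 of 21 sites (2, 5, 6, 8, 10, 15, 17, 18, 20), so p = 9/21 ≈ 0.428571.
d = −(3/4) ln(1 − 4p/3) = −0.75 ln(1 − 0.571428) = −0.75 ln(0.428572)
  = −0.75 × (-0.847297) = 0.635473 substitutions/site.
Under a molecular clock d = 2μt, so t = d/(2μ) = 0.635473 / (2 × 7.0 × 10^-8) = 4.54 million years.

4.54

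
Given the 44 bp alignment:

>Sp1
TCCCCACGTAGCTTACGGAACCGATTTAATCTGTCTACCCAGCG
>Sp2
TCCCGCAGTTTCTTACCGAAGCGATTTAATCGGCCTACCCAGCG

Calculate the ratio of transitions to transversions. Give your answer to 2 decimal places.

Transitions are A↔G and C↔T; transversions are all other mismatches.
Transitions: 1. Transversions: 8.
R = 1/8 = 0.125 ≈ 0.13 (to 2 d.p.).

0.13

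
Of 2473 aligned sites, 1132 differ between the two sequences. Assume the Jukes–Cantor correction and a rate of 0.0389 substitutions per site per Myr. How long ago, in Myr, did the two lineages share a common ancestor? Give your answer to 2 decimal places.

p = 1132/2473 ≈ 0.457744.
d = −(3/4) ln(1 − 4p/3) = −0.75 ln(1 − 0.610325) = −0.75 ln(0.389675)
  = −0.75 × (-0.942442) = 0.706832 substitutions/site.
Under a molecular clock d = 2μt, so t = d/(2μ) = 0.706832 / (2 × 0.0389) = 9.09 Myr.

9.09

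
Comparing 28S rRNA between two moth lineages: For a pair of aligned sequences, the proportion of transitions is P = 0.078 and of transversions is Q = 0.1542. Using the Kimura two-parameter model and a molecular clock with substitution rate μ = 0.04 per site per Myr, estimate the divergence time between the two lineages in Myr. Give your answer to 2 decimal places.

Under the Kimura two-parameter model, d = −½ ln(1 − 2P − Q) − ¼ ln(1 − 2Q).
1 − 2P − Q = 0.6898, giving −½ ln(0.6898) = 0.185677.
1 − 2Q = 0.6916, giving −¼ ln(0.6916) = 0.092187.
d = 0.185677 + 0.092187 = 0.277864.
Under a molecular clock d = 2μt, so t = d/(2μ) = 0.277864 / (2 × 0.04) = 3.47 Myr.

3.47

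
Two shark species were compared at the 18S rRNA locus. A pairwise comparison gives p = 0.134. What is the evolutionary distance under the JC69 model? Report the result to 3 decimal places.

d = −(3/4) ln(1 − 4p/3) = −0.75 ln(1 − 0.178667) = −0.75 ln(0.821333)
  = −0.75 × (-0.196827) = 0.147620 substitutions/site.

0.148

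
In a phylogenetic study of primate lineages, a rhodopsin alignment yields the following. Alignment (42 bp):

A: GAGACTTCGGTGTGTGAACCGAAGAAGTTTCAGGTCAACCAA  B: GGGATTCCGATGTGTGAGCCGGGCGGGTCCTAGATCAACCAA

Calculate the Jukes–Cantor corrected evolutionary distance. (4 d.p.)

The sequences differ at 14 of 42 sites, so p = 14/42 ≈ 0.333333.
d = −(3/4) ln(1 − 4p/3) = −0.75 ln(1 − 0.444444) = −0.75 ln(0.555556)
  = −0.75 × (-0.587786) = 0.440840 substitutions/site.

0.4408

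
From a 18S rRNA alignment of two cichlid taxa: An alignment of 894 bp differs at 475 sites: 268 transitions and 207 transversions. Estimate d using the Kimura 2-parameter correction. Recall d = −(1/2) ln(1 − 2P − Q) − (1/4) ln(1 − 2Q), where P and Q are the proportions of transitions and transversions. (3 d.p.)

1.045

P = 268/894 ≈ 0.299776 and Q = 207/894 ≈ 0.231544.
Under the Kimura two-parameter model, d = −½ ln(1 − 2P − Q) − ¼ ln(1 − 2Q).
1 − 2P − Q = 0.168904, giving −½ ln(0.168904) = 0.889212.
1 − 2Q = 0.536912, giving −¼ ln(0.536912) = 0.155480.
d = 0.889212 + 0.155480 = 1.044692.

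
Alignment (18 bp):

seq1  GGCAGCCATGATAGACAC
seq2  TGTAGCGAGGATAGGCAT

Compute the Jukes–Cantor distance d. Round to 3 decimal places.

0.441

The sequences differ at 6 of 18 sites (1, 3, 7, 9, 15, 18), so p = 6/18 ≈ 0.333333.
d = −(3/4) ln(1 − 4p/3) = −0.75 ln(1 − 0.444444) = −0.75 ln(0.555556)
  = −0.75 × (-0.587786) = 0.440840 substitutions/site.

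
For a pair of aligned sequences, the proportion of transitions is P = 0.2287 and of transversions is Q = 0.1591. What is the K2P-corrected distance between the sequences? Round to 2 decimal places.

0.57

Under the Kimura two-parameter model, d = −½ ln(1 − 2P − Q) − ¼ ln(1 − 2Q).
1 − 2P − Q = 0.3835, giving −½ ln(0.3835) = 0.479208.
1 − 2Q = 0.6818, giving −¼ ln(0.6818) = 0.095755.
d = 0.479208 + 0.095755 = 0.574963.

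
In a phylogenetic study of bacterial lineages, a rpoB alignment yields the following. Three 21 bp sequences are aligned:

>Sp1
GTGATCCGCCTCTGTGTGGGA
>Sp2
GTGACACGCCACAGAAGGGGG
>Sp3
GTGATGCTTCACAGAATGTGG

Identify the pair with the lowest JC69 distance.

Sp1–Sp2: 8/21 differ, p = 0.381, d = 0.532.
Sp1–Sp3: 9/21 differ, p = 0.429, d = 0.635.
Sp2–Sp3: 6/21 differ, p = 0.286, d = 0.360.
The smallest distance is between Sp2 and Sp3.

Sp2 and Sp3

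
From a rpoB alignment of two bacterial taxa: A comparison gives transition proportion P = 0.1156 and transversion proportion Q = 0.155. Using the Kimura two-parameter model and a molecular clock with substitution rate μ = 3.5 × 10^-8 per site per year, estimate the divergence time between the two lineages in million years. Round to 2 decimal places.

4.81

Under the Kimura two-parameter model, d = −½ ln(1 − 2P − Q) − ¼ ln(1 − 2Q).
1 − 2P − Q = 0.6138, giving −½ ln(0.6138) = 0.244043.
1 − 2Q = 0.69, giving −¼ ln(0.69) = 0.092766.
d = 0.244043 + 0.092766 = 0.336809.
Under a molecular clock d = 2μt, so t = d/(2μ) = 0.336809 / (2 × 3.5 × 10^-8) = 4.81 million years.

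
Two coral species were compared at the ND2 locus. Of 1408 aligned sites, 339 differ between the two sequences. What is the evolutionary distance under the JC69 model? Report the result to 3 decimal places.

p = 339/1408 ≈ 0.240767.
d = −(3/4) ln(1 − 4p/3) = −0.75 ln(1 − 0.321023) = −0.75 ln(0.678977)
  = −0.75 × (-0.387168) = 0.290376 substitutions/site.

0.290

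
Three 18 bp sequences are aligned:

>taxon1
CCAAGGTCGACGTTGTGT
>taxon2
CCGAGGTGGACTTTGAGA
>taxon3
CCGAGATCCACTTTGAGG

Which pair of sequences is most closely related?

taxon2 and taxon3

taxon1–taxon2: 5/18 differ, p = 0.278, d = 0.347.
taxon1–taxon3: 6/18 differ, p = 0.333, d = 0.441.
taxon2–taxon3: 4/18 differ, p = 0.222, d = 0.264.
The smallest distance is between taxon2 and taxon3.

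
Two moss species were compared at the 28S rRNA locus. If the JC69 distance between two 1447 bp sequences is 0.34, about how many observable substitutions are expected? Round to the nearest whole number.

396

Invert JC69: p = (3/4)(1 − e^(−4d/3)) = 0.75 × (1 − e^(-0.453333)) = 0.75 × (1 − 0.635506) = 0.273371.
Expected differing sites = pL ≈ 0.273371 × 1447 = 395.567837 ≈ 396.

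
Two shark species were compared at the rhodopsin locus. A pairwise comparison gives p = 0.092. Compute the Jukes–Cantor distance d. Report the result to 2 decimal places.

0.10

d = −(3/4) ln(1 − 4p/3) = −0.75 ln(1 − 0.122667) = −0.75 ln(0.877333)
  = −0.75 × (-0.130869) = 0.098152 substitutions/site.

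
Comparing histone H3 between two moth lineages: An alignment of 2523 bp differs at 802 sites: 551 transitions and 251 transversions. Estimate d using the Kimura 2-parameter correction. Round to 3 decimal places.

P = 551/2523 ≈ 0.218391 and Q = 251/2523 ≈ 0.099485.
Under the Kimura two-parameter model, d = −½ ln(1 − 2P − Q) − ¼ ln(1 − 2Q).
1 − 2P − Q = 0.463733, giving −½ ln(0.463733) = 0.384223.
1 − 2Q = 0.80103, giving −¼ ln(0.80103) = 0.055464.
d = 0.384223 + 0.055464 = 0.439687.

0.440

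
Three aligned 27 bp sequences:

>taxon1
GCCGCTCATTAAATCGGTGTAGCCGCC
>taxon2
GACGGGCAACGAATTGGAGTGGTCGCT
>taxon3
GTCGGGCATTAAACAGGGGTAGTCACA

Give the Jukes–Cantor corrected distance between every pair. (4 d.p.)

taxon1–taxon2: 11/27 sites differ → p ≈ 0.407407, d = −0.75 ln(1 − 0.543209) = 0.587647 ≈ 0.5876.
taxon1–taxon3: 9/27 sites differ → p ≈ 0.333333, d = −0.75 ln(1 − 0.444444) = 0.440839 ≈ 0.4408.
taxon2–taxon3: 10/27 sites differ → p ≈ 0.37037, d = −0.75 ln(1 − 0.493827) = 0.510658 ≈ 0.5107.

d(taxon1,taxon2) = 0.5876, d(taxon1,taxon3) = 0.4408, d(taxon2,taxon3) = 0.5107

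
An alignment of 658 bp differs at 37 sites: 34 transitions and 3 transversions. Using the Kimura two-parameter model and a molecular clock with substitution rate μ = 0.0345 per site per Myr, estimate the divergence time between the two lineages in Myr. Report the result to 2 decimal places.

P = 34/658 ≈ 0.051672 and Q = 3/658 ≈ 0.004559.
Under the Kimura two-parameter model, d = −½ ln(1 − 2P − Q) − ¼ ln(1 − 2Q).
1 − 2P − Q = 0.892097, giving −½ ln(0.892097) = 0.057090.
1 − 2Q = 0.990882, giving −¼ ln(0.990882) = 0.002290.
d = 0.057090 + 0.002290 = 0.059380.
Under a molecular clock d = 2μt, so t = d/(2μ) = 0.059380 / (2 × 0.0345) = 0.86 Myr.

0.86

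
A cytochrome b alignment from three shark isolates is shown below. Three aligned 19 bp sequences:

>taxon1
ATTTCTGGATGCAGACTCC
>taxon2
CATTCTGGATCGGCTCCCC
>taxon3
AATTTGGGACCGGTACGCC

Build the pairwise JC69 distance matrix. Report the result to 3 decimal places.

taxon1–taxon2: 8/19 sites differ → p ≈ 0.421053, d = −0.75 ln(1 − 0.561404) = 0.618132 ≈ 0.618.
taxon1–taxon3: 9/19 sites differ → p ≈ 0.473684, d = −0.75 ln(1 − 0.631579) = 0.748897 ≈ 0.749.
taxon2–taxon3: 7/19 sites differ → p ≈ 0.368421, d = −0.75 ln(1 − 0.491228) = 0.506816 ≈ 0.507.

d(taxon1,taxon2) = 0.618, d(taxon1,taxon3) = 0.749, d(taxon2,taxon3) = 0.507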